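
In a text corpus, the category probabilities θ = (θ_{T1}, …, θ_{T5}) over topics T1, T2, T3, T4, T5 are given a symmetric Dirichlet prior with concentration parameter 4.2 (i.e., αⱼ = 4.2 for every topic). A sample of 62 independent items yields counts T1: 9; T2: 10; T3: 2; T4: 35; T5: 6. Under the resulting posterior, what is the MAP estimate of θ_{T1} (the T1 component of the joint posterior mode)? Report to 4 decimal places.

0.1564

The Dirichlet prior is conjugate to the Multinomial likelihood: each posterior αⱼ = prior αⱼ + observed count nⱼ.
Posterior concentration: (13.2, 14.2, 6.2, 39.2, 10.2), total = 83.0.
Joint mode component: (α_{T1}−1)/(Σα−K) = 12.2/78.0 = 0.1564.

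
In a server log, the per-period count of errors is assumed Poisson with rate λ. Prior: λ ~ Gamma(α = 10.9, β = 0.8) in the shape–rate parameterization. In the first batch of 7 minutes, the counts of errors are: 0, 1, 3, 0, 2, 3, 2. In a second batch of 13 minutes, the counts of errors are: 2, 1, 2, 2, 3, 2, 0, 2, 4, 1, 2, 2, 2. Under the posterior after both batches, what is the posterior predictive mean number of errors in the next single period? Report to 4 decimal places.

With a Gamma(shape α, rate β) prior, the Poisson likelihood is conjugate: the posterior is Gamma(α + ΣXᵢ, β + n).
Batch 1: sum of counts S = 11 over n = 7 minutes.
After batch 1: Gamma(α+S, β+n) = Gamma(10.9+11, 0.8+7) = Gamma(21.9, 7.8).
Batch 2: sum of counts S = 25 over n = 13 minutes.
After batch 2: Gamma(α+S, β+n) = Gamma(21.9+25, 7.8+13) = Gamma(46.9, 20.8).
The predictive distribution for one future period is NegBinom with mean α/β = 2.2548.

2.2548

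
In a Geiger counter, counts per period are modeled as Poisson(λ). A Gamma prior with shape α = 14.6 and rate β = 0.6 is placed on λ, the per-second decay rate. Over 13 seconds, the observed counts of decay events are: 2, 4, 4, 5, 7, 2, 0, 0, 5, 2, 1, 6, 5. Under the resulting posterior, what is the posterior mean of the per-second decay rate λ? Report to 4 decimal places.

4.2353

With a Gamma(shape α, rate β) prior, the Poisson likelihood is conjugate: the posterior is Gamma(α + ΣXᵢ, β + n).
Sum of counts S = 43 over n = 13 seconds.
Posterior: Gamma(α+S, β+n) = Gamma(14.6+43, 0.6+13) = Gamma(57.6, 13.6).
Posterior mean = α/β = 57.6/13.6 = 4.2353.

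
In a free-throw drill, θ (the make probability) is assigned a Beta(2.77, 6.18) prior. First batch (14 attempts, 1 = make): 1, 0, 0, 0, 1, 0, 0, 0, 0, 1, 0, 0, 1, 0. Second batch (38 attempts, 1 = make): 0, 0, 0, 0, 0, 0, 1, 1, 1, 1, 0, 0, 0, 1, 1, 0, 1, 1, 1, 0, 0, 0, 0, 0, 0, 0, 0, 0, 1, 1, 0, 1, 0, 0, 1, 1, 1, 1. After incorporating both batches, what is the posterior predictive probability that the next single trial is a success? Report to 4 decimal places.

The Beta prior is conjugate to a Binomial/Bernoulli likelihood; the update adds successes to α and failures to β.
After batch 1: Beta(2.77+4, 6.18+10) = Beta(6.77, 16.18).
After batch 2: Beta(6.77+16, 16.18+22) = Beta(22.77, 38.18).
For a single future Bernoulli trial, P(success | data) = α/(α+β) = 0.3736.

0.3736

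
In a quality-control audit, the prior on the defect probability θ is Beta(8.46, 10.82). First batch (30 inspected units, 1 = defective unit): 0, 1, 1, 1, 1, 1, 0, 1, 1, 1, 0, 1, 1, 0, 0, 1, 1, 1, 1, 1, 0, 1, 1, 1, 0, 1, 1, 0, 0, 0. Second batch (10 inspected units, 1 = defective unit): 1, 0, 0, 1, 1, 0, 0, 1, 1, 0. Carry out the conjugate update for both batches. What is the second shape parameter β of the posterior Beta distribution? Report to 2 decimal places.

25.82

The Beta prior is conjugate to a Binomial/Bernoulli likelihood; the update adds successes to α and failures to β.
After batch 1: Beta(8.46+20, 10.82+10) = Beta(28.46, 20.82).
After batch 2: Beta(28.46+5, 20.82+5) = Beta(33.46, 25.82).
Posterior β = 25.82.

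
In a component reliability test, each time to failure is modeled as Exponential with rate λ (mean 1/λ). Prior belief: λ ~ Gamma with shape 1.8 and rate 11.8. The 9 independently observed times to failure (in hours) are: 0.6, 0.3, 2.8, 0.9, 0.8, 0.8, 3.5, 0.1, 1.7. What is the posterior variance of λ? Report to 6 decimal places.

With a Gamma(shape α, rate β) prior on the exponential rate λ, the posterior after n observations with total T = Σxᵢ is Gamma(α+n, β+T).
Sum of observations T = 11.5 hours; n = 9.
Posterior: Gamma(1.8+9, 11.8+11.5) = Gamma(10.8, 23.3).
Var = α/β² = 0.019894.

0.019894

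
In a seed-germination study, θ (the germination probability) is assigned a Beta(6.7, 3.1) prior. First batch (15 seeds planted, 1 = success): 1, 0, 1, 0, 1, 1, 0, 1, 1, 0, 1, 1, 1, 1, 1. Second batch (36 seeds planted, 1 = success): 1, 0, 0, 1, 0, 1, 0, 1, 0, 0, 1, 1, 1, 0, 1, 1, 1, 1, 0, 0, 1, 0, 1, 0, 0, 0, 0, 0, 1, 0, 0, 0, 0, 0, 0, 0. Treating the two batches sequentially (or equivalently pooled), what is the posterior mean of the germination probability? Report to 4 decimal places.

0.5214

The Beta prior is conjugate to a Binomial/Bernoulli likelihood; the update adds successes to α and failures to β.
After batch 1: Beta(6.7+11, 3.1+4) = Beta(17.7, 7.1).
After batch 2: Beta(17.7+14, 7.1+22) = Beta(31.7, 29.1).
Posterior mean = α/(α+β) = 31.7/60.8 = 0.5214.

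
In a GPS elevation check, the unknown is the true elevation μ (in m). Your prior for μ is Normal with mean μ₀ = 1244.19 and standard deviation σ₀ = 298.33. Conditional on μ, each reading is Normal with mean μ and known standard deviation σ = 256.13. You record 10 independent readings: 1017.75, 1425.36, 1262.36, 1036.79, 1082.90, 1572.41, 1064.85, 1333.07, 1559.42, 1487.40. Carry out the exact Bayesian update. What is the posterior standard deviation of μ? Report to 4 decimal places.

For Normal data with known variance σ², a Normal(μ₀, σ₀²) prior on μ is conjugate. Posterior precision = 1/σ₀² + n/σ²; posterior mean is the precision-weighted average of μ₀ and x̄.
σ₀² = 298.33² = 89000.7889, σ² = 256.13² = 65602.5769; σ² + n·σ₀² = 65602.5769 + 10·89000.7889 = 955610.4659.
Posterior precision = 1/σ₀² + n/σ² = 1/89000.7889 + 10/65602.5769 = (σ² + n·σ₀²)/(σ₀²σ²) = 955610.4659/(89000.7889·65602.5769); posterior variance σₙ² = σ₀²σ²/(σ² + n·σ₀²) = 89000.7889·65602.5769/955610.4659 = 6109.896560.
Posterior SD = √σₙ² = √(89000.7889·65602.5769/955610.4659) = 78.1658.

78.1658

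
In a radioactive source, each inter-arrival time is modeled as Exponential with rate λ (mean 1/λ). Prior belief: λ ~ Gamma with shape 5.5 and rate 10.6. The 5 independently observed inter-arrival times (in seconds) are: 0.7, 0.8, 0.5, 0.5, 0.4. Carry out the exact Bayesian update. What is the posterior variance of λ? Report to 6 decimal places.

0.057613

With a Gamma(shape α, rate β) prior on the exponential rate λ, the posterior after n observations with total T = Σxᵢ is Gamma(α+n, β+T).
Sum of observations T = 2.9 seconds; n = 5.
Posterior: Gamma(5.5+5, 10.6+2.9) = Gamma(10.5, 13.5).
Var = α/β² = 0.057613.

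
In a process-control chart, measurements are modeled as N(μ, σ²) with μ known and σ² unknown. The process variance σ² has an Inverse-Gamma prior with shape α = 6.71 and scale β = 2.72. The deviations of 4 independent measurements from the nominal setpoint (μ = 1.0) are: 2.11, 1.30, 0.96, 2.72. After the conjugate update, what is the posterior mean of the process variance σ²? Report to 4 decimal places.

With known mean μ and an Inverse-Gamma(α, β) prior on σ², the Normal likelihood is conjugate: posterior is Inv-Gamma(α + n/2, β + Σ(xᵢ−μ)²/2).
Σ(xᵢ−μ)² = (2.11)² + (1.30)² + (0.96)² + (2.72)² = 14.4621.
Posterior: Inv-Gamma(6.71 + 4/2, 2.72 + 14.4621/2) = Inv-Gamma(8.71, 9.95105).
E[σ²|data] = β/(α−1) = 9.95105/7.71 = 1.2907.

1.2907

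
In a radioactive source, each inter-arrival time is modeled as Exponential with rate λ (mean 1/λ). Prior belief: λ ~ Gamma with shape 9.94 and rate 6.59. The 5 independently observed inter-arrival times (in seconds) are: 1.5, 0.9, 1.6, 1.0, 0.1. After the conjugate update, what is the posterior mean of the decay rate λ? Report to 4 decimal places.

With a Gamma(shape α, rate β) prior on the exponential rate λ, the posterior after n observations with total T = Σxᵢ is Gamma(α+n, β+T).
Sum of observations T = 5.1 seconds; n = 5.
Posterior: Gamma(9.94+5, 6.59+5.1) = Gamma(14.94, 11.69).
Posterior mean of λ = α/β = 14.94/11.69 = 1.2780.

1.2780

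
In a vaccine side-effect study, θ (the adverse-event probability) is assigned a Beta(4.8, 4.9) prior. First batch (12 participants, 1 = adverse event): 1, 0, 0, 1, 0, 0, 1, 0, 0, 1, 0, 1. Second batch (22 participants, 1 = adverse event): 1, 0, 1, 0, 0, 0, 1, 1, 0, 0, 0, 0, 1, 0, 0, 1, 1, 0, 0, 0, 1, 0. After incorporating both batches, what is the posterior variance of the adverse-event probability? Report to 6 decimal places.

The Beta prior is conjugate to a Binomial/Bernoulli likelihood; the update adds successes to α and failures to β.
After batch 1: Beta(4.8+5, 4.9+7) = Beta(9.8, 11.9).
After batch 2: Beta(9.8+8, 11.9+14) = Beta(17.8, 25.9).
Var = αβ/((α+β)²(α+β+1)) = 17.8·25.9/(43.7²·44.7) = 0.005401.

0.005401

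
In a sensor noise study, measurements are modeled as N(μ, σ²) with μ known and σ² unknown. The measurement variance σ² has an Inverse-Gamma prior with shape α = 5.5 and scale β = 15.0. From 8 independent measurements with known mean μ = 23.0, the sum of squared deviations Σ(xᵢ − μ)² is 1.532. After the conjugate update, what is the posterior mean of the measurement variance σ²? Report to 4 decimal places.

1.8548

With known mean μ and an Inverse-Gamma(α, β) prior on σ², the Normal likelihood is conjugate: posterior is Inv-Gamma(α + n/2, β + Σ(xᵢ−μ)²/2).
Posterior: Inv-Gamma(5.5 + 8/2, 15.0 + 1.532/2) = Inv-Gamma(9.50, 15.7660).
E[σ²|data] = β/(α−1) = 15.7660/8.50 = 1.8548.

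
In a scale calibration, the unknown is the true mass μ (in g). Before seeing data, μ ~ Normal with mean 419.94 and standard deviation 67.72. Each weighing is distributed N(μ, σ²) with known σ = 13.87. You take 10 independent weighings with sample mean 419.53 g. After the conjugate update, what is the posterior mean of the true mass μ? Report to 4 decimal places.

419.5317

For Normal data with known variance σ², a Normal(μ₀, σ₀²) prior on μ is conjugate. Posterior precision = 1/σ₀² + n/σ²; posterior mean is the precision-weighted average of μ₀ and x̄.
n·x̄ = 10·419.53 = 4195.3.
σ₀² = 67.72² = 4585.9984, σ² = 13.87² = 192.3769; σ² + n·σ₀² = 192.3769 + 10·4585.9984 = 46052.3609.
Posterior mean = (μ₀/σ₀² + n·x̄/σ²)/(1/σ₀² + n/σ²) = (σ²·μ₀ + σ₀²·n·x̄)/(σ² + n·σ₀²) = (192.3769·419.94 + 4585.9984·4195.3)/46052.3609 = 19320425.842906/46052.3609 = 419.5317.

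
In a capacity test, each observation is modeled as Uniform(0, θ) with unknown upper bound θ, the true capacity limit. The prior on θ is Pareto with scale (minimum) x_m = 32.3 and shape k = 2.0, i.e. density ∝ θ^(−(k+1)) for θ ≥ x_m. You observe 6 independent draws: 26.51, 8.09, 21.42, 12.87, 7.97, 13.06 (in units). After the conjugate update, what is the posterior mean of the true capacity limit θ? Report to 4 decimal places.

A Pareto(scale x_m, shape k) prior on the upper bound θ of Uniform(0, θ) is conjugate: posterior is Pareto(max(x_m, max xᵢ), k + n).
Sample maximum = 26.51; prior scale x_m = 32.3 → posterior scale = max = 32.30.
Posterior shape = 2.0 + 6 = 8.0.
E[θ|data] = k·x_m/(k−1) = 8.0·32.30/7.0 = 36.9143.

36.9143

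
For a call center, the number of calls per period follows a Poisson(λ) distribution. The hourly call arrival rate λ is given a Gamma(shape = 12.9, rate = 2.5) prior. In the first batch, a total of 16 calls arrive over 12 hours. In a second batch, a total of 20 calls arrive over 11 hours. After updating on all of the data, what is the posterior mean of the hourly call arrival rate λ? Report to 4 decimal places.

With a Gamma(shape α, rate β) prior, the Poisson likelihood is conjugate: the posterior is Gamma(α + ΣXᵢ, β + n).
After batch 1: Gamma(α+S, β+n) = Gamma(12.9+16, 2.5+12) = Gamma(28.9, 14.5).
After batch 2: Gamma(α+S, β+n) = Gamma(28.9+20, 14.5+11) = Gamma(48.9, 25.5).
Posterior mean = α/β = 48.9/25.5 = 1.9176.

1.9176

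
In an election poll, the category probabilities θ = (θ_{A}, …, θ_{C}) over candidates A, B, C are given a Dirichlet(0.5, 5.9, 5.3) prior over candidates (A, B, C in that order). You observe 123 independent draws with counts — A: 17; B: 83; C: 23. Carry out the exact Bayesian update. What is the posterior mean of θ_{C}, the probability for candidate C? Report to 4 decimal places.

The Dirichlet prior is conjugate to the Multinomial likelihood: each posterior αⱼ = prior αⱼ + observed count nⱼ.
Posterior concentration: (17.5, 88.9, 28.3), total = 134.7.
E[θ_{C}|data] = α_{C}/Σα = 28.3/134.7 = 0.2101.

0.2101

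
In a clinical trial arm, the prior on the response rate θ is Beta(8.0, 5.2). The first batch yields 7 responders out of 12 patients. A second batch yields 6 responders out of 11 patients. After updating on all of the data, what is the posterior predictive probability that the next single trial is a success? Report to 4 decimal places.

The Beta prior is conjugate to a Binomial/Bernoulli likelihood; the update adds successes to α and failures to β.
After batch 1: Beta(8.0+7, 5.2+5) = Beta(15.0, 10.2).
After batch 2: Beta(15.0+6, 10.2+5) = Beta(21.0, 15.2).
For a single future Bernoulli trial, P(success | data) = α/(α+β) = 0.5801.

0.5801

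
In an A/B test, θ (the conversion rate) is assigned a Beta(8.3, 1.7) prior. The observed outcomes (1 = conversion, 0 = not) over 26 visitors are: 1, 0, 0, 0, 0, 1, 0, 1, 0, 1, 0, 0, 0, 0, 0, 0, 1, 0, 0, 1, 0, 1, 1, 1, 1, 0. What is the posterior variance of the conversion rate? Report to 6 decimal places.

0.006755

The Beta prior is conjugate to a Binomial/Bernoulli likelihood; the update adds successes to α and failures to β.
Posterior: Beta(α+k, β+n−k) = Beta(8.3+10, 1.7+16) = Beta(18.3, 17.7).
Var = αβ/((α+β)²(α+β+1)) = 18.3·17.7/(36.0²·37.0) = 0.006755.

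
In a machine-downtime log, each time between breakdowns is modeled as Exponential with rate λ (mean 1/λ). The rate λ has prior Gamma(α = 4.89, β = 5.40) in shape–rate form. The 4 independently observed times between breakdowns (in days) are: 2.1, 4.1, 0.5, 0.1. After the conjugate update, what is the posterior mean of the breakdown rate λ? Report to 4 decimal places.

0.7287

With a Gamma(shape α, rate β) prior on the exponential rate λ, the posterior after n observations with total T = Σxᵢ is Gamma(α+n, β+T).
Sum of observations T = 6.8 days; n = 4.
Posterior: Gamma(4.89+4, 5.40+6.8) = Gamma(8.89, 12.20).
Posterior mean of λ = α/β = 8.89/12.20 = 0.7287.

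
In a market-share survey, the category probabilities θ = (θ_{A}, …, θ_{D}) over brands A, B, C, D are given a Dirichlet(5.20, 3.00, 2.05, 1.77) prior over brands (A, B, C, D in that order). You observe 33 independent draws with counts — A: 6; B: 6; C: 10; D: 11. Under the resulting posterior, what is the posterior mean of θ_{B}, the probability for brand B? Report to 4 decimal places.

The Dirichlet prior is conjugate to the Multinomial likelihood: each posterior αⱼ = prior αⱼ + observed count nⱼ.
Posterior concentration: (11.20, 9.00, 12.05, 12.77), total = 45.02.
E[θ_{B}|data] = α_{B}/Σα = 9.00/45.02 = 0.1999.

0.1999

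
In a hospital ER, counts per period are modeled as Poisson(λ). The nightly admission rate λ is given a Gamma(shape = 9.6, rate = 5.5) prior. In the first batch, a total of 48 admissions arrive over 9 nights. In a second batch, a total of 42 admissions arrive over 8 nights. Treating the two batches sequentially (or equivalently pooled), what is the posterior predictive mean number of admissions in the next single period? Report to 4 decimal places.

With a Gamma(shape α, rate β) prior, the Poisson likelihood is conjugate: the posterior is Gamma(α + ΣXᵢ, β + n).
After batch 1: Gamma(α+S, β+n) = Gamma(9.6+48, 5.5+9) = Gamma(57.6, 14.5).
After batch 2: Gamma(α+S, β+n) = Gamma(57.6+42, 14.5+8) = Gamma(99.6, 22.5).
The predictive distribution for one future period is NegBinom with mean α/β = 4.4267.

4.4267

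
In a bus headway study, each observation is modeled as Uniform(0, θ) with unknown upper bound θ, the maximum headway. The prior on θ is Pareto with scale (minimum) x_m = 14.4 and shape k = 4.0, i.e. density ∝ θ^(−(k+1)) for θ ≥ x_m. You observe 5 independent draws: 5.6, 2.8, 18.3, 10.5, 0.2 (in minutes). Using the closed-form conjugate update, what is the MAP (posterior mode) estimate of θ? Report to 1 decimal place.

18.3

A Pareto(scale x_m, shape k) prior on the upper bound θ of Uniform(0, θ) is conjugate: posterior is Pareto(max(x_m, max xᵢ), k + n).
Sample maximum = 18.3; prior scale x_m = 14.4 → posterior scale = max = 18.3.
Posterior shape = 4.0 + 5 = 9.0.
The Pareto density is decreasing on [x_m, ∞), so the mode is x_m = 18.3.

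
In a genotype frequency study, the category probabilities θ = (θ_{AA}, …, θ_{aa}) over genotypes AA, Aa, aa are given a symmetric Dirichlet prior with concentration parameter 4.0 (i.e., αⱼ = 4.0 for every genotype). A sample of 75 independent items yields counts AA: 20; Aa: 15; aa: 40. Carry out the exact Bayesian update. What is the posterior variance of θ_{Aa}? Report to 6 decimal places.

The Dirichlet prior is conjugate to the Multinomial likelihood: each posterior αⱼ = prior αⱼ + observed count nⱼ.
Posterior concentration: (24.0, 19.0, 44.0), total = 87.0.
Var[θ_j] = α_j(Σα−α_j)/((Σα)²(Σα+1)) = 19.0·68.0/(87.0²·88.0) = 0.001940.

0.001940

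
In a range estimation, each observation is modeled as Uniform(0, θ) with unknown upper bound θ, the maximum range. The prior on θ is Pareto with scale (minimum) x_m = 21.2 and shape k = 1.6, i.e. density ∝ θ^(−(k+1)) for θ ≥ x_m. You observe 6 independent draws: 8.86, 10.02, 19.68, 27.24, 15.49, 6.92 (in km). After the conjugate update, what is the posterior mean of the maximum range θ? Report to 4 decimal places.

31.3673

A Pareto(scale x_m, shape k) prior on the upper bound θ of Uniform(0, θ) is conjugate: posterior is Pareto(max(x_m, max xᵢ), k + n).
Sample maximum = 27.24; prior scale x_m = 21.2 → posterior scale = max = 27.24.
Posterior shape = 1.6 + 6 = 7.6.
E[θ|data] = k·x_m/(k−1) = 7.6·27.24/6.6 = 31.3673.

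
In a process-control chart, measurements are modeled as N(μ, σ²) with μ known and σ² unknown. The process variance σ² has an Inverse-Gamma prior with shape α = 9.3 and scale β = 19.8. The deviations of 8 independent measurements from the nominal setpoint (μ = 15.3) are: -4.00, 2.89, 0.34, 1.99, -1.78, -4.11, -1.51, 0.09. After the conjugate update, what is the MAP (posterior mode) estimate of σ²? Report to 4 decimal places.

With known mean μ and an Inverse-Gamma(α, β) prior on σ², the Normal likelihood is conjugate: posterior is Inv-Gamma(α + n/2, β + Σ(xᵢ−μ)²/2).
Σ(xᵢ−μ)² = (-4.00)² + (2.89)² + (0.34)² + (1.99)² + (-1.78)² + (-4.11)² + (-1.51)² + (0.09)² = 50.7765.
Posterior: Inv-Gamma(9.3 + 8/2, 19.8 + 50.7765/2) = Inv-Gamma(13.30, 45.18825).
Mode = β/(α+1) = 45.18825/14.30 = 3.1600.

3.1600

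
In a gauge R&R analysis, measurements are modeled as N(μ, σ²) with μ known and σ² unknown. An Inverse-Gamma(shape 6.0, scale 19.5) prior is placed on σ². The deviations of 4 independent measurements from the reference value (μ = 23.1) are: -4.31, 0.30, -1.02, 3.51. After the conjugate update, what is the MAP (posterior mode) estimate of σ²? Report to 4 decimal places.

3.9459

With known mean μ and an Inverse-Gamma(α, β) prior on σ², the Normal likelihood is conjugate: posterior is Inv-Gamma(α + n/2, β + Σ(xᵢ−μ)²/2).
Σ(xᵢ−μ)² = (-4.31)² + (0.30)² + (-1.02)² + (3.51)² = 32.0266.
Posterior: Inv-Gamma(6.0 + 4/2, 19.5 + 32.0266/2) = Inv-Gamma(8.00, 35.51330).
Mode = β/(α+1) = 35.51330/9.00 = 3.9459.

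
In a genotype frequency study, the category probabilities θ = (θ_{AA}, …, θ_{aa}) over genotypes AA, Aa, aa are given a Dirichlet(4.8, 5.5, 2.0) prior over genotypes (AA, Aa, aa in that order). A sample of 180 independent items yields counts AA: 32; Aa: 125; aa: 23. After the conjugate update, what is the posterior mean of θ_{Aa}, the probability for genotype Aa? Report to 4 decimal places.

0.6786

The Dirichlet prior is conjugate to the Multinomial likelihood: each posterior αⱼ = prior αⱼ + observed count nⱼ.
Posterior concentration: (36.8, 130.5, 25.0), total = 192.3.
E[θ_{Aa}|data] = α_{Aa}/Σα = 130.5/192.3 = 0.6786.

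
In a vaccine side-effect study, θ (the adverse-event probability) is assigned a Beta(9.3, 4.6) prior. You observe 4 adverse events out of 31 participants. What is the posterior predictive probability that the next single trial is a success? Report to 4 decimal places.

0.2962

The Beta prior is conjugate to a Binomial/Bernoulli likelihood; the update adds successes to α and failures to β.
Posterior: Beta(α+k, β+n−k) = Beta(9.3+4, 4.6+27) = Beta(13.3, 31.6).
For a single future Bernoulli trial, P(success | data) = α/(α+β) = 0.2962.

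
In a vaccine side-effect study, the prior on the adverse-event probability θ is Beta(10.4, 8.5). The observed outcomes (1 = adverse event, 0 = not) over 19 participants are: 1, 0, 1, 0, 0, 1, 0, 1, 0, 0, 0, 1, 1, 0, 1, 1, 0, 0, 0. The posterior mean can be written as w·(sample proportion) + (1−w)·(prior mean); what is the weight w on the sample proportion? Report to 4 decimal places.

The Beta prior is conjugate to a Binomial/Bernoulli likelihood; the update adds successes to α and failures to β.
Posterior mean = (α₀+k)/(α₀+β₀+n) = [n/(α₀+β₀+n)]·(k/n) + [(α₀+β₀)/(α₀+β₀+n)]·α₀/(α₀+β₀), so only n and the prior enter the weight.
The weight on the data is w = n/(α₀+β₀+n) = 19/(10.4+8.5+19) = 19/37.9 = 0.5013.

0.5013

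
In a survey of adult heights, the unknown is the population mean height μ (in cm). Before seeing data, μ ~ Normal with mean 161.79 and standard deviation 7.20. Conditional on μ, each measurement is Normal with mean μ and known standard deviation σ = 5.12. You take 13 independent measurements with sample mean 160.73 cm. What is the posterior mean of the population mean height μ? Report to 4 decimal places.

For Normal data with known variance σ², a Normal(μ₀, σ₀²) prior on μ is conjugate. Posterior precision = 1/σ₀² + n/σ²; posterior mean is the precision-weighted average of μ₀ and x̄.
n·x̄ = 13·160.73 = 2089.49.
σ₀² = 7.20² = 51.84, σ² = 5.12² = 26.2144; σ² + n·σ₀² = 26.2144 + 13·51.84 = 700.1344.
Posterior mean = (μ₀/σ₀² + n·x̄/σ²)/(1/σ₀² + n/σ²) = (σ²·μ₀ + σ₀²·n·x̄)/(σ² + n·σ₀²) = (26.2144·161.79 + 51.84·2089.49)/700.1344 = 112560.389376/700.1344 = 160.7697.

160.7697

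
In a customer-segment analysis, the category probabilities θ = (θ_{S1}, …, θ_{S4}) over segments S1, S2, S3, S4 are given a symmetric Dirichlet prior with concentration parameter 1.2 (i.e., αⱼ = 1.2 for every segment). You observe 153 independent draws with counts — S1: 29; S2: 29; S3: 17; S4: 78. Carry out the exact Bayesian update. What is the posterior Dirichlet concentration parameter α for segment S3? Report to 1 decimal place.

18.2

The Dirichlet prior is conjugate to the Multinomial likelihood: each posterior αⱼ = prior αⱼ + observed count nⱼ.
Posterior concentration: (30.2, 30.2, 18.2, 79.2), total = 157.8.
α_{S3} = 1.2 + 17 = 18.2.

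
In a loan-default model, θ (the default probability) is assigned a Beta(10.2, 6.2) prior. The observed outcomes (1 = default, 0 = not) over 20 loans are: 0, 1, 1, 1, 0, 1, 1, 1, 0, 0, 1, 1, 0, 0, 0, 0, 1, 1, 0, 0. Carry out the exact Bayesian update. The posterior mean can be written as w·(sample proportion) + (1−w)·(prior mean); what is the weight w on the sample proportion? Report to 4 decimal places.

The Beta prior is conjugate to a Binomial/Bernoulli likelihood; the update adds successes to α and failures to β.
Posterior mean = (α₀+k)/(α₀+β₀+n) = [n/(α₀+β₀+n)]·(k/n) + [(α₀+β₀)/(α₀+β₀+n)]·α₀/(α₀+β₀), so only n and the prior enter the weight.
The weight on the data is w = n/(α₀+β₀+n) = 20/(10.2+6.2+20) = 20/36.4 = 0.5495.

0.5495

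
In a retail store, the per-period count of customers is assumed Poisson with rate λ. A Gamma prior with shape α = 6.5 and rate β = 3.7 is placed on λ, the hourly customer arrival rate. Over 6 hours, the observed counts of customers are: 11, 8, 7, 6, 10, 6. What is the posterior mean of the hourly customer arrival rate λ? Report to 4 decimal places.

5.6186

With a Gamma(shape α, rate β) prior, the Poisson likelihood is conjugate: the posterior is Gamma(α + ΣXᵢ, β + n).
Sum of counts S = 48 over n = 6 hours.
Posterior: Gamma(α+S, β+n) = Gamma(6.5+48, 3.7+6) = Gamma(54.5, 9.7).
Posterior mean = α/β = 54.5/9.7 = 5.6186.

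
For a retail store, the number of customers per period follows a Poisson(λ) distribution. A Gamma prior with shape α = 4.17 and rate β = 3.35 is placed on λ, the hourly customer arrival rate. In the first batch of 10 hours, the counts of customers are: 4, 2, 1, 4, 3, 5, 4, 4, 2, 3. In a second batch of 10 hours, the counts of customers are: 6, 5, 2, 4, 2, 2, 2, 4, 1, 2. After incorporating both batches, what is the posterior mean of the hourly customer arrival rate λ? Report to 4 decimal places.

With a Gamma(shape α, rate β) prior, the Poisson likelihood is conjugate: the posterior is Gamma(α + ΣXᵢ, β + n).
Batch 1: sum of counts S = 32 over n = 10 hours.
After batch 1: Gamma(α+S, β+n) = Gamma(4.17+32, 3.35+10) = Gamma(36.17, 13.35).
Batch 2: sum of counts S = 30 over n = 10 hours.
After batch 2: Gamma(α+S, β+n) = Gamma(36.17+30, 13.35+10) = Gamma(66.17, 23.35).
Posterior mean = α/β = 66.17/23.35 = 2.8338.

2.8338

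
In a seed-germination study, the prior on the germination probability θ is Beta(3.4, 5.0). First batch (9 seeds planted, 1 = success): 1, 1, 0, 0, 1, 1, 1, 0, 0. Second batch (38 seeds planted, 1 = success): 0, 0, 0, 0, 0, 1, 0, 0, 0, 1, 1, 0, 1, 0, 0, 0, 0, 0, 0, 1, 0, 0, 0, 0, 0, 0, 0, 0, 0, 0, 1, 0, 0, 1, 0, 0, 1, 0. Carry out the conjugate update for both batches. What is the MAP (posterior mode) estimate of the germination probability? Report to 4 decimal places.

The Beta prior is conjugate to a Binomial/Bernoulli likelihood; the update adds successes to α and failures to β.
After batch 1: Beta(3.4+5, 5.0+4) = Beta(8.4, 9.0).
After batch 2: Beta(8.4+8, 9.0+30) = Beta(16.4, 39.0).
Mode of Beta(a,b) for a,b>1 is (a−1)/(a+b−2) = 15.4/53.4 = 0.2884.

0.2884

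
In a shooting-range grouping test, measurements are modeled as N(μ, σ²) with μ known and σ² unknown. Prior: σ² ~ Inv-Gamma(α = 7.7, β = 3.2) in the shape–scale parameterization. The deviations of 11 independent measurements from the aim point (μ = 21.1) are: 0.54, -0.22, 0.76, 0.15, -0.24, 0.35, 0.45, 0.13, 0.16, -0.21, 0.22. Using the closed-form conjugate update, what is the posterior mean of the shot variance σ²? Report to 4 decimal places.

0.3220

With known mean μ and an Inverse-Gamma(α, β) prior on σ², the Normal likelihood is conjugate: posterior is Inv-Gamma(α + n/2, β + Σ(xᵢ−μ)²/2).
Σ(xᵢ−μ)² = (0.54)² + (-0.22)² + (0.76)² + (0.15)² + (-0.24)² + (0.35)² + (0.45)² + (0.13)² + (0.16)² + (-0.21)² + (0.22)² = 1.4577.
Posterior: Inv-Gamma(7.7 + 11/2, 3.2 + 1.4577/2) = Inv-Gamma(13.20, 3.92885).
E[σ²|data] = β/(α−1) = 3.92885/12.20 = 0.3220.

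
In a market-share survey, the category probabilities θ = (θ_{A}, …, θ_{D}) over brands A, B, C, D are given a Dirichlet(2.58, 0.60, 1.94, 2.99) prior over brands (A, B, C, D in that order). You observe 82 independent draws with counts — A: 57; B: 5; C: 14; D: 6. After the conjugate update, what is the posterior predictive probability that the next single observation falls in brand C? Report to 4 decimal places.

0.1769

The Dirichlet prior is conjugate to the Multinomial likelihood: each posterior αⱼ = prior αⱼ + observed count nⱼ.
Posterior concentration: (59.58, 5.60, 15.94, 8.99), total = 90.11.
P(next = C | data) = α_{C}/Σα = 0.1769.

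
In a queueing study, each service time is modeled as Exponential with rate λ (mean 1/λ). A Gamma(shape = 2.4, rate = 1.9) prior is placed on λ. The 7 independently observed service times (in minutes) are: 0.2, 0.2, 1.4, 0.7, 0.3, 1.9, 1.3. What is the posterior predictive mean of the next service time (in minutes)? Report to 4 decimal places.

0.9405

With a Gamma(shape α, rate β) prior on the exponential rate λ, the posterior after n observations with total T = Σxᵢ is Gamma(α+n, β+T).
Sum of observations T = 6.0 minutes; n = 7.
Posterior: Gamma(2.4+7, 1.9+6.0) = Gamma(9.4, 7.9).
The predictive distribution for the next observation is Lomax; its mean is β/(α−1) = 7.9/8.4 = 0.9405.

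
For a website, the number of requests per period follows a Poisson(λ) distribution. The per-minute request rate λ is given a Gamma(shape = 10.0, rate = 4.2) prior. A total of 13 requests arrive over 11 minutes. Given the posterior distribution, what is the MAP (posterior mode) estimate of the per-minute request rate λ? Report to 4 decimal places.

1.4474

With a Gamma(shape α, rate β) prior, the Poisson likelihood is conjugate: the posterior is Gamma(α + ΣXᵢ, β + n).
Posterior: Gamma(α+S, β+n) = Gamma(10.0+13, 4.2+11) = Gamma(23.0, 15.2).
Mode of Gamma(α,β) for α≥1 is (α−1)/β = 22.0/15.2 = 1.4474.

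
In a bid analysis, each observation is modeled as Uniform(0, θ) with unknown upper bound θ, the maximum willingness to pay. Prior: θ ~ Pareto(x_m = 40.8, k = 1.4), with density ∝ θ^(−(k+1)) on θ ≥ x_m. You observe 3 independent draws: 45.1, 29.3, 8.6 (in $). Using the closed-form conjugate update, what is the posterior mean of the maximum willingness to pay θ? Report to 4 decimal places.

A Pareto(scale x_m, shape k) prior on the upper bound θ of Uniform(0, θ) is conjugate: posterior is Pareto(max(x_m, max xᵢ), k + n).
Sample maximum = 45.1; prior scale x_m = 40.8 → posterior scale = max = 45.1.
Posterior shape = 1.4 + 3 = 4.4.
E[θ|data] = k·x_m/(k−1) = 4.4·45.1/3.4 = 58.3647.

58.3647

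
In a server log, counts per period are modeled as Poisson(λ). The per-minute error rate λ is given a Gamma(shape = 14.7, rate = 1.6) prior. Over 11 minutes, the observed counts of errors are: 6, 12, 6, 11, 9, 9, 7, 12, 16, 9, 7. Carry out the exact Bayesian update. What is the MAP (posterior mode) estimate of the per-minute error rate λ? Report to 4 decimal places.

9.3413

With a Gamma(shape α, rate β) prior, the Poisson likelihood is conjugate: the posterior is Gamma(α + ΣXᵢ, β + n).
Sum of counts S = 104 over n = 11 minutes.
Posterior: Gamma(α+S, β+n) = Gamma(14.7+104, 1.6+11) = Gamma(118.7, 12.6).
Mode of Gamma(α,β) for α≥1 is (α−1)/β = 117.7/12.6 = 9.3413.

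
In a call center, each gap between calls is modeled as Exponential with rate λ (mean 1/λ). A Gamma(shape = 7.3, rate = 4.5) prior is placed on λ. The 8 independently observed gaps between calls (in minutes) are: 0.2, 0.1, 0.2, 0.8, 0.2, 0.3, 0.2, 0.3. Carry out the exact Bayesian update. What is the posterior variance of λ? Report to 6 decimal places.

0.330882

With a Gamma(shape α, rate β) prior on the exponential rate λ, the posterior after n observations with total T = Σxᵢ is Gamma(α+n, β+T).
Sum of observations T = 2.3 minutes; n = 8.
Posterior: Gamma(7.3+8, 4.5+2.3) = Gamma(15.3, 6.8).
Var = α/β² = 0.330882.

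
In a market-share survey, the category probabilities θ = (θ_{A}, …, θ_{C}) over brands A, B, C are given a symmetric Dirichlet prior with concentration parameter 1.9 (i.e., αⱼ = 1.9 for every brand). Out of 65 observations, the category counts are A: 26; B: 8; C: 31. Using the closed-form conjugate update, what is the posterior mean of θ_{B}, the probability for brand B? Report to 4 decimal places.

0.1400

The Dirichlet prior is conjugate to the Multinomial likelihood: each posterior αⱼ = prior αⱼ + observed count nⱼ.
Posterior concentration: (27.9, 9.9, 32.9), total = 70.7.
E[θ_{B}|data] = α_{B}/Σα = 9.9/70.7 = 0.1400.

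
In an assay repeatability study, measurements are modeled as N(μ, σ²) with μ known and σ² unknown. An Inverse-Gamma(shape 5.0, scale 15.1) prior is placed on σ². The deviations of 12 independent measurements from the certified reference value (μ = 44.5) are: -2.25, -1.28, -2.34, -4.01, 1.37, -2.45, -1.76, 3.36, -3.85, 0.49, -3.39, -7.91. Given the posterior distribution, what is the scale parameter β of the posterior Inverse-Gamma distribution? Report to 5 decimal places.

84.92300

With known mean μ and an Inverse-Gamma(α, β) prior on σ², the Normal likelihood is conjugate: posterior is Inv-Gamma(α + n/2, β + Σ(xᵢ−μ)²/2).
Σ(xᵢ−μ)² = (-2.25)² + (-1.28)² + (-2.34)² + (-4.01)² + (1.37)² + (-2.45)² + (-1.76)² + (3.36)² + (-3.85)² + (0.49)² + (-3.39)² + (-7.91)² = 139.6460.
Posterior: Inv-Gamma(5.0 + 12/2, 15.1 + 139.6460/2) = Inv-Gamma(11.00, 84.92300).
Posterior β = 84.92300.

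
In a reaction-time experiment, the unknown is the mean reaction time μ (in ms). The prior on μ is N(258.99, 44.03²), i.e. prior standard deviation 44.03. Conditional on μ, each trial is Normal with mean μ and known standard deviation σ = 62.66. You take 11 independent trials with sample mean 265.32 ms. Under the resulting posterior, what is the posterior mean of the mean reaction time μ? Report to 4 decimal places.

264.3358

For Normal data with known variance σ², a Normal(μ₀, σ₀²) prior on μ is conjugate. Posterior precision = 1/σ₀² + n/σ²; posterior mean is the precision-weighted average of μ₀ and x̄.
n·x̄ = 11·265.32 = 2918.52.
σ₀² = 44.03² = 1938.6409, σ² = 62.66² = 3926.2756; σ² + n·σ₀² = 3926.2756 + 11·1938.6409 = 25251.3255.
Posterior mean = (μ₀/σ₀² + n·x̄/σ²)/(1/σ₀² + n/σ²) = (σ²·μ₀ + σ₀²·n·x̄)/(σ² + n·σ₀²) = (3926.2756·258.99 + 1938.6409·2918.52)/25251.3255 = 6674828.357112/25251.3255 = 264.3358.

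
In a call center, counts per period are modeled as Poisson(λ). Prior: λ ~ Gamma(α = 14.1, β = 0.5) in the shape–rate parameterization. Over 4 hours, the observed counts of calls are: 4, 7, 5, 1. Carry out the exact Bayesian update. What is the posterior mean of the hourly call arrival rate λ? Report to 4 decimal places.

With a Gamma(shape α, rate β) prior, the Poisson likelihood is conjugate: the posterior is Gamma(α + ΣXᵢ, β + n).
Sum of counts S = 17 over n = 4 hours.
Posterior: Gamma(α+S, β+n) = Gamma(14.1+17, 0.5+4) = Gamma(31.1, 4.5).
Posterior mean = α/β = 31.1/4.5 = 6.9111.

6.9111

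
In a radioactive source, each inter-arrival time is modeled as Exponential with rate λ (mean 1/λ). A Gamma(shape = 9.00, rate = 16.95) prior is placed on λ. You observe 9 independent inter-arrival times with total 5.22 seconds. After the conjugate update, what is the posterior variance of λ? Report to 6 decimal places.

0.036622

With a Gamma(shape α, rate β) prior on the exponential rate λ, the posterior after n observations with total T = Σxᵢ is Gamma(α+n, β+T).
Posterior: Gamma(9.00+9, 16.95+5.22) = Gamma(18.00, 22.17).
Var = α/β² = 0.036622.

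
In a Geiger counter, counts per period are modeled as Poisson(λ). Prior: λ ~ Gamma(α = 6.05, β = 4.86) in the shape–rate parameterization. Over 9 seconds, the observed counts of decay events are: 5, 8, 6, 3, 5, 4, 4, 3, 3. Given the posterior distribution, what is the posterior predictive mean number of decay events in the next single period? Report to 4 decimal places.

With a Gamma(shape α, rate β) prior, the Poisson likelihood is conjugate: the posterior is Gamma(α + ΣXᵢ, β + n).
Sum of counts S = 41 over n = 9 seconds.
Posterior: Gamma(α+S, β+n) = Gamma(6.05+41, 4.86+9) = Gamma(47.05, 13.86).
The predictive distribution for one future period is NegBinom with mean α/β = 3.3947.

3.3947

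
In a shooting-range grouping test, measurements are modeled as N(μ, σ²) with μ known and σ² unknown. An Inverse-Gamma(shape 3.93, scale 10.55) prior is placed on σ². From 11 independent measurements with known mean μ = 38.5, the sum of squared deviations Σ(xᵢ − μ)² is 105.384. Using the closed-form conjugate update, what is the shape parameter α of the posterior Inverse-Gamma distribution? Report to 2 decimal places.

With known mean μ and an Inverse-Gamma(α, β) prior on σ², the Normal likelihood is conjugate: posterior is Inv-Gamma(α + n/2, β + Σ(xᵢ−μ)²/2).
Posterior: Inv-Gamma(3.93 + 11/2, 10.55 + 105.384/2) = Inv-Gamma(9.43, 63.2420).
Posterior α = 9.43.

9.43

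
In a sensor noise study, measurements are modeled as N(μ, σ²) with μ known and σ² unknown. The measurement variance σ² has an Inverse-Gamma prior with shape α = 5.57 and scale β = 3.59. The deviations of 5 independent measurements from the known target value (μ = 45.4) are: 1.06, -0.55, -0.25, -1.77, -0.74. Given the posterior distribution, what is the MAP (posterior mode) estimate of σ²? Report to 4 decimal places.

0.6808

With known mean μ and an Inverse-Gamma(α, β) prior on σ², the Normal likelihood is conjugate: posterior is Inv-Gamma(α + n/2, β + Σ(xᵢ−μ)²/2).
Σ(xᵢ−μ)² = (1.06)² + (-0.55)² + (-0.25)² + (-1.77)² + (-0.74)² = 5.1691.
Posterior: Inv-Gamma(5.57 + 5/2, 3.59 + 5.1691/2) = Inv-Gamma(8.07, 6.17455).
Mode = β/(α+1) = 6.17455/9.07 = 0.6808.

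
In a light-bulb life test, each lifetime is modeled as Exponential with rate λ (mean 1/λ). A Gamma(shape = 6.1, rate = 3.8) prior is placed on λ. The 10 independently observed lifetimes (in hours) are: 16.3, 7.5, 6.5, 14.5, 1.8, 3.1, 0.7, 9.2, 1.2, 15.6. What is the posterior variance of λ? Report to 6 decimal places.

0.002503

With a Gamma(shape α, rate β) prior on the exponential rate λ, the posterior after n observations with total T = Σxᵢ is Gamma(α+n, β+T).
Sum of observations T = 76.4 hours; n = 10.
Posterior: Gamma(6.1+10, 3.8+76.4) = Gamma(16.1, 80.2).
Var = α/β² = 0.002503.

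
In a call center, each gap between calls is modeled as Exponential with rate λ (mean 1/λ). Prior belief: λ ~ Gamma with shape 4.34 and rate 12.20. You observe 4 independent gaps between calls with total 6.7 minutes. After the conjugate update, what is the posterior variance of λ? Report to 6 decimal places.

0.023348

With a Gamma(shape α, rate β) prior on the exponential rate λ, the posterior after n observations with total T = Σxᵢ is Gamma(α+n, β+T).
Posterior: Gamma(4.34+4, 12.20+6.7) = Gamma(8.34, 18.90).
Var = α/β² = 0.023348.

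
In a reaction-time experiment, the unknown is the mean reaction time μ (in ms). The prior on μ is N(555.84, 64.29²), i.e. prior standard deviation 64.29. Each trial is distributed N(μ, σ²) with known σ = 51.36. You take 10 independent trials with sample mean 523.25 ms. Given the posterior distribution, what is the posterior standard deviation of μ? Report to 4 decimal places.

15.7467

For Normal data with known variance σ², a Normal(μ₀, σ₀²) prior on μ is conjugate. Posterior precision = 1/σ₀² + n/σ²; posterior mean is the precision-weighted average of μ₀ and x̄.
σ₀² = 64.29² = 4133.2041, σ² = 51.36² = 2637.8496; σ² + n·σ₀² = 2637.8496 + 10·4133.2041 = 43969.8906.
Posterior precision = 1/σ₀² + n/σ² = 1/4133.2041 + 10/2637.8496 = (σ² + n·σ₀²)/(σ₀²σ²) = 43969.8906/(4133.2041·2637.8496); posterior variance σₙ² = σ₀²σ²/(σ² + n·σ₀²) = 4133.2041·2637.8496/43969.8906 = 247.959925.
Posterior SD = √σₙ² = √(4133.2041·2637.8496/43969.8906) = 15.7467.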